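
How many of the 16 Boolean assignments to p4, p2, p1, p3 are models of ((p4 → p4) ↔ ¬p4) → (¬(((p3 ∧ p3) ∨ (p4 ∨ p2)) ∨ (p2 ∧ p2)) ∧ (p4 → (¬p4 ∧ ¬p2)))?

Initial set: {(((p4 → p4) ↔ ¬p4) → (¬(((p3 ∧ p3) ∨ (p4 ∨ p2)) ∨ (p2 ∧ p2)) ∧ (p4 → (¬p4 ∧ ¬p2))))}.
(((p4 → p4) ↔ ¬p4) → (¬(((p3 ∧ p3) ∨ (p4 ∨ p2)) ∨ (p2 ∧ p2)) ∧ (p4 → (¬p4 ∧ ¬p2)))): β-rule — branch into ¬((p4 → p4) ↔ ¬p4)  //  (¬(((p3 ∧ p3) ∨ (p4 ∨ p2)) ∨ (p2 ∧ p2)) ∧ (p4 → (¬p4 ∧ ¬p2))).
  branch 1 (add ¬((p4 → p4) ↔ ¬p4)):
    ¬((p4 → p4) ↔ ¬p4): β-rule — branch into (p4 → p4), ¬¬p4  //  ¬(p4 → p4), ¬p4.
      branch 1.1 (add (p4 → p4), ¬¬p4):
        (p4 → p4): β-rule — branch into ¬p4  //  p4.
          branch 1.1.1 (add ¬p4):
            × closes — contains both p4 and ¬p4.
          branch 1.1.2 (add p4):
            ○ open, literals {p4=true}.
      branch 1.2 (add ¬(p4 → p4), ¬p4):
        ¬(p4 → p4): α-rule — add p4, ¬p4.
        × closes — contains both p4 and ¬p4.
  branch 2 (add (¬(((p3 ∧ p3) ∨ (p4 ∨ p2)) ∨ (p2 ∧ p2)) ∧ (p4 → (¬p4 ∧ ¬p2)))):
    (¬(((p3 ∧ p3) ∨ (p4 ∨ p2)) ∨ (p2 ∧ p2)) ∧ (p4 → (¬p4 ∧ ¬p2))): α-rule — add ¬(((p3 ∧ p3) ∨ (p4 ∨ p2)) ∨ (p2 ∧ p2)), (p4 → (¬p4 ∧ ¬p2)).
    ¬(((p3 ∧ p3) ∨ (p4 ∨ p2)) ∨ (p2 ∧ p2)): α-rule — add ¬((p3 ∧ p3) ∨ (p4 ∨ p2)), ¬(p2 ∧ p2).
    ¬((p3 ∧ p3) ∨ (p4 ∨ p2)): α-rule — add ¬(p3 ∧ p3), ¬(p4 ∨ p2).
    ¬(p4 ∨ p2): α-rule — add ¬p4, ¬p2.
    (p4 → (¬p4 ∧ ¬p2)): β-rule — branch into ¬p4  //  (¬p4 ∧ ¬p2).
      branch 2.1 (add ¬p4):
        ¬(p2 ∧ p2): β-rule — branch into ¬p2  //  ¬p2.
          branch 2.1.1 (add ¬p2):
            ¬(p3 ∧ p3): β-rule — branch into ¬p3  //  ¬p3.
              branch 2.1.1.1 (add ¬p3):
                ○ open, literals {p2=false, p3=false, p4=false}.
              branch 2.1.1.2 (add ¬p3):
                ○ open, literals {p2=false, p3=false, p4=false}.
          branch 2.1.2 (add ¬p2):
            ¬(p3 ∧ p3): β-rule — branch into ¬p3  //  ¬p3.
              branch 2.1.2.1 (add ¬p3):
                ○ open, literals {p2=false, p3=false, p4=false}.
              branch 2.1.2.2 (add ¬p3):
                ○ open, literals {p2=false, p3=false, p4=false}.
      branch 2.2 (add (¬p4 ∧ ¬p2)):
        (¬p4 ∧ ¬p2): α-rule — add ¬p4, ¬p2.
        ¬(p2 ∧ p2): β-rule — branch into ¬p2  //  ¬p2.
          branch 2.2.1 (add ¬p2):
            ¬(p3 ∧ p3): β-rule — branch into ¬p3  //  ¬p3.
              branch 2.2.1.1 (add ¬p3):
                ○ open, literals {p2=false, p3=false, p4=false}.
              branch 2.2.1.2 (add ¬p3):
                ○ open, literals {p2=false, p3=false, p4=false}.
          branch 2.2.2 (add ¬p2):
            ¬(p3 ∧ p3): β-rule — branch into ¬p3  //  ¬p3.
              branch 2.2.2.1 (add ¬p3):
                ○ open, literals {p2=false, p3=false, p4=false}.
              branch 2.2.2.2 (add ¬p3):
                ○ open, literals {p2=false, p3=false, p4=false}.
2 branches closed, 9 open.
Each open branch fixes some atoms; the unmentioned ones are free. Counting distinct full assignments: branch {p4=true} (p2, p1, p3) contributes 8 new; branch {p2=false, p3=false, p4=false} (p1) contributes 2 new; branch {p2=false, p3=false, p4=false} (p1) contributes 0 new; branch {p2=false, p3=false, p4=false} (p1) contributes 0 new; branch {p2=false, p3=false, p4=false} (p1) contributes 0 new; branch {p2=false, p3=false, p4=false} (p1) contributes 0 new; branch {p2=false, p3=false, p4=false} (p1) contributes 0 new; branch {p2=false, p3=false, p4=false} (p1) contributes 0 new; branch {p2=false, p3=false, p4=false} (p1) contributes 0 new. Total: 10.

10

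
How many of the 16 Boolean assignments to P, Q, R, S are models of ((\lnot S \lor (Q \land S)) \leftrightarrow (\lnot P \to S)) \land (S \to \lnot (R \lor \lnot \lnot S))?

Initial set: {(((\lnot S \lor (Q \land S)) \leftrightarrow (\lnot P \to S)) \land (S \to \lnot (R \lor \lnot \lnot S)))}.
(((\lnot S \lor (Q \land S)) \leftrightarrow (\lnot P \to S)) \land (S \to \lnot (R \lor \lnot \lnot S))): α-rule — add ((\lnot S \lor (Q \land S)) \leftrightarrow (\lnot P \to S)), (S \to \lnot (R \lor \lnot \lnot S)).
((\lnot S \lor (Q \land S)) \leftrightarrow (\lnot P \to S)): β-rule — branch into (\lnot S \lor (Q \land S)), (\lnot P \to S)  //  \lnot (\lnot S \lor (Q \land S)), \lnot (\lnot P \to S).
  branch 1 (add (\lnot S \lor (Q \land S)), (\lnot P \to S)):
    (S \to \lnot (R \lor \lnot \lnot S)): β-rule — branch into \lnot S  //  \lnot (R \lor \lnot \lnot S).
      branch 1.1 (add \lnot S):
        (\lnot S \lor (Q \land S)): β-rule — branch into \lnot S  //  (Q \land S).
          branch 1.1.1 (add \lnot S):
            (\lnot P \to S): β-rule — branch into \lnot \lnot P  //  S.
              branch 1.1.1.1 (add \lnot \lnot P):
                ○ open, literals {P=1, S=0}.
              branch 1.1.1.2 (add S):
                × closes — contains both S and \lnot S.
          branch 1.1.2 (add (Q \land S)):
            (Q \land S): α-rule — add Q, S.
            × closes — contains both S and \lnot S.
      branch 1.2 (add \lnot (R \lor \lnot \lnot S)):
        \lnot (R \lor \lnot \lnot S): α-rule — add \lnot R, \lnot \lnot \lnot S.
        \lnot \lnot \lnot S: drop double negation, giving \lnot S.
        (\lnot S \lor (Q \land S)): β-rule — branch into \lnot S  //  (Q \land S).
          branch 1.2.1 (add \lnot S):
            (\lnot P \to S): β-rule — branch into \lnot \lnot P  //  S.
              branch 1.2.1.1 (add \lnot \lnot P):
                ○ open, literals {P=1, R=0, S=0}.
              branch 1.2.1.2 (add S):
                × closes — contains both S and \lnot S.
          branch 1.2.2 (add (Q \land S)):
            (Q \land S): α-rule — add Q, S.
            × closes — contains both S and \lnot S.
  branch 2 (add \lnot (\lnot S \lor (Q \land S)), \lnot (\lnot P \to S)):
    \lnot (\lnot S \lor (Q \land S)): α-rule — add \lnot \lnot S, \lnot (Q \land S).
    \lnot (\lnot P \to S): α-rule — add \lnot P, \lnot S.
    × closes — contains both S and \lnot S.
5 branches closed, 2 open.
Each open branch fixes some atoms; the unmentioned ones are free. Counting distinct full assignments: branch {P=1, S=0} (Q, R) contributes 4 new; branch {P=1, R=0, S=0} (Q) contributes 0 new. Total: 4.

4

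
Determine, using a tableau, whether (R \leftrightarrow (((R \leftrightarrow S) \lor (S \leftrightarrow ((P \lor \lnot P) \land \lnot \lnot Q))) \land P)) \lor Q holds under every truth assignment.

Not valid

Assume the negation and expand:
Initial set: {\lnot ((R \leftrightarrow (((R \leftrightarrow S) \lor (S \leftrightarrow ((P \lor \lnot P) \land \lnot \lnot Q))) \land P)) \lor Q)}.
\lnot ((R \leftrightarrow (((R \leftrightarrow S) \lor (S \leftrightarrow ((P \lor \lnot P) \land \lnot \lnot Q))) \land P)) \lor Q): α-rule — add \lnot (R \leftrightarrow (((R \leftrightarrow S) \lor (S \leftrightarrow ((P \lor \lnot P) \land \lnot \lnot Q))) \land P)), \lnot Q.
\lnot (R \leftrightarrow (((R \leftrightarrow S) \lor (S \leftrightarrow ((P \lor \lnot P) \land \lnot \lnot Q))) \land P)): β-rule — branch into R, \lnot (((R \leftrightarrow S) \lor (S \leftrightarrow ((P \lor \lnot P) \land \lnot \lnot Q))) \land P)  //  \lnot R, (((R \leftrightarrow S) \lor (S \leftrightarrow ((P \lor \lnot P) \land \lnot \lnot Q))) \land P).
  branch 1 (add R, \lnot (((R \leftrightarrow S) \lor (S \leftrightarrow ((P \lor \lnot P) \land \lnot \lnot Q))) \land P)):
    \lnot (((R \leftrightarrow S) \lor (S \leftrightarrow ((P \lor \lnot P) \land \lnot \lnot Q))) \land P): β-rule — branch into \lnot ((R \leftrightarrow S) \lor (S \leftrightarrow ((P \lor \lnot P) \land \lnot \lnot Q)))  //  \lnot P.
      branch 1.1 (add \lnot ((R \leftrightarrow S) \lor (S \leftrightarrow ((P \lor \lnot P) \land \lnot \lnot Q)))):
        \lnot ((R \leftrightarrow S) \lor (S \leftrightarrow ((P \lor \lnot P) \land \lnot \lnot Q))): α-rule — add \lnot (R \leftrightarrow S), \lnot (S \leftrightarrow ((P \lor \lnot P) \land \lnot \lnot Q)).
        \lnot (R \leftrightarrow S): β-rule — branch into R, \lnot S  //  \lnot R, S.
          branch 1.1.1 (add R, \lnot S):
            \lnot (S \leftrightarrow ((P \lor \lnot P) \land \lnot \lnot Q)): β-rule — branch into S, \lnot ((P \lor \lnot P) \land \lnot \lnot Q)  //  \lnot S, ((P \lor \lnot P) \land \lnot \lnot Q).
              branch 1.1.1.1 (add S, \lnot ((P \lor \lnot P) \land \lnot \lnot Q)):
                × closes — contains both S and \lnot S.
              branch 1.1.1.2 (add \lnot S, ((P \lor \lnot P) \land \lnot \lnot Q)):
                ((P \lor \lnot P) \land \lnot \lnot Q): α-rule — add (P \lor \lnot P), \lnot \lnot Q.
                \lnot \lnot Q: drop double negation, giving Q.
                × closes — contains both Q and \lnot Q.
          branch 1.1.2 (add \lnot R, S):
            × closes — contains both R and \lnot R.
      branch 1.2 (add \lnot P):
        ○ open, literals {P=F, Q=F, R=T}.
  branch 2 (add \lnot R, (((R \leftrightarrow S) \lor (S \leftrightarrow ((P \lor \lnot P) \land \lnot \lnot Q))) \land P)):
    (((R \leftrightarrow S) \lor (S \leftrightarrow ((P \lor \lnot P) \land \lnot \lnot Q))) \land P): α-rule — add ((R \leftrightarrow S) \lor (S \leftrightarrow ((P \lor \lnot P) \land \lnot \lnot Q))), P.
    ((R \leftrightarrow S) \lor (S \leftrightarrow ((P \lor \lnot P) \land \lnot \lnot Q))): β-rule — branch into (R \leftrightarrow S)  //  (S \leftrightarrow ((P \lor \lnot P) \land \lnot \lnot Q)).
      branch 2.1 (add (R \leftrightarrow S)):
        (R \leftrightarrow S): β-rule — branch into R, S  //  \lnot R, \lnot S.
          branch 2.1.1 (add R, S):
            × closes — contains both R and \lnot R.
          branch 2.1.2 (add \lnot R, \lnot S):
            ○ open, literals {P=T, Q=F, R=F, S=F}.
      branch 2.2 (add (S \leftrightarrow ((P \lor \lnot P) \land \lnot \lnot Q))):
        (S \leftrightarrow ((P \lor \lnot P) \land \lnot \lnot Q)): β-rule — branch into S, ((P \lor \lnot P) \land \lnot \lnot Q)  //  \lnot S, \lnot ((P \lor \lnot P) \land \lnot \lnot Q).
          branch 2.2.1 (add S, ((P \lor \lnot P) \land \lnot \lnot Q)):
            ((P \lor \lnot P) \land \lnot \lnot Q): α-rule — add (P \lor \lnot P), \lnot \lnot Q.
            \lnot \lnot Q: drop double negation, giving Q.
            × closes — contains both Q and \lnot Q.
          branch 2.2.2 (add \lnot S, \lnot ((P \lor \lnot P) \land \lnot \lnot Q)):
            \lnot ((P \lor \lnot P) \land \lnot \lnot Q): β-rule — branch into \lnot (P \lor \lnot P)  //  \lnot \lnot \lnot Q.
              branch 2.2.2.1 (add \lnot (P \lor \lnot P)):
                \lnot (P \lor \lnot P): α-rule — add \lnot P, \lnot \lnot P.
                × closes — contains both P and \lnot P.
              branch 2.2.2.2 (add \lnot \lnot \lnot Q):
                \lnot \lnot \lnot Q: drop double negation, giving \lnot Q.
                ○ open, literals {P=T, Q=F, R=F, S=F}.
6 branches closed, 3 open.
An open branch gives a countermodel: P=F, Q=F, R=T (unmentioned atoms arbitrary); under it the original formula is false.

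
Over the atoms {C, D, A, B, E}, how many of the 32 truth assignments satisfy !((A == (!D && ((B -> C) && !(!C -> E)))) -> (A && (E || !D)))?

15

Initial set: {T !((A == (!D && ((B -> C) && !(!C -> E)))) -> (A && (E || !D)))}.
T !((A == (!D && ((B -> C) && !(!C -> E)))) -> (A && (E || !D))): α-rule — add T (A == (!D && ((B -> C) && !(!C -> E)))), F (A && (E || !D)).
T (A == (!D && ((B -> C) && !(!C -> E)))): β-rule — branch into T A, T (!D && ((B -> C) && !(!C -> E)))  //  F A, F (!D && ((B -> C) && !(!C -> E))).
  branch 1 (add T A, T (!D && ((B -> C) && !(!C -> E)))):
    T (!D && ((B -> C) && !(!C -> E))): α-rule — add T !D, T ((B -> C) && !(!C -> E)).
    T ((B -> C) && !(!C -> E)): α-rule — add T (B -> C), T !(!C -> E).
    T !(!C -> E): α-rule — add T !C, F E.
    F (A && (E || !D)): β-rule — branch into F A  //  F (E || !D).
      branch 1.1 (add F A):
        × closes — contains both A and !A.
      branch 1.2 (add F (E || !D)):
        F (E || !D): α-rule — add F E, F !D.
        × closes — contains both D and !D.
  branch 2 (add F A, F (!D && ((B -> C) && !(!C -> E)))):
    F (A && (E || !D)): β-rule — branch into F A  //  F (E || !D).
      branch 2.1 (add F A):
        F (!D && ((B -> C) && !(!C -> E))): β-rule — branch into F !D  //  F ((B -> C) && !(!C -> E)).
          branch 2.1.1 (add F !D):
            ○ open, literals {A=false, D=true}.
          branch 2.1.2 (add F ((B -> C) && !(!C -> E))):
            F ((B -> C) && !(!C -> E)): β-rule — branch into F (B -> C)  //  F !(!C -> E).
              branch 2.1.2.1 (add F (B -> C)):
                F (B -> C): α-rule — add T B, F C.
                ○ open, literals {A=false, B=true, C=false}.
              branch 2.1.2.2 (add F !(!C -> E)):
                F !(!C -> E): β-rule — branch into F !C  //  T E.
                  branch 2.1.2.2.1 (add F !C):
                    ○ open, literals {A=false, C=true}.
                  branch 2.1.2.2.2 (add T E):
                    ○ open, literals {A=false, E=true}.
      branch 2.2 (add F (E || !D)):
        F (E || !D): α-rule — add F E, F !D.
        F (!D && ((B -> C) && !(!C -> E))): β-rule — branch into F !D  //  F ((B -> C) && !(!C -> E)).
          branch 2.2.1 (add F !D):
            ○ open, literals {A=false, D=true, E=false}.
          branch 2.2.2 (add F ((B -> C) && !(!C -> E))):
            F ((B -> C) && !(!C -> E)): β-rule — branch into F (B -> C)  //  F !(!C -> E).
              branch 2.2.2.1 (add F (B -> C)):
                F (B -> C): α-rule — add T B, F C.
                ○ open, literals {A=false, B=true, C=false, D=true, E=false}.
              branch 2.2.2.2 (add F !(!C -> E)):
                F !(!C -> E): β-rule — branch into F !C  //  T E.
                  branch 2.2.2.2.1 (add F !C):
                    ○ open, literals {A=false, C=true, D=true, E=false}.
                  branch 2.2.2.2.2 (add T E):
                    × closes — contains both E and !E.
3 branches closed, 7 open.
Each open branch fixes some atoms; the unmentioned ones are free. Counting distinct full assignments: branch {A=false, D=true} (C, B, E) contributes 8 new; branch {A=false, B=true, C=false} (D, E) contributes 2 new; branch {A=false, C=true} (D, B, E) contributes 4 new; branch {A=false, E=true} (C, D, B) contributes 1 new; branch {A=false, D=true, E=false} (C, B) contributes 0 new; branch {A=false, B=true, C=false, D=true, E=false} (none free) contributes 0 new; branch {A=false, C=true, D=true, E=false} (B) contributes 0 new. Total: 15.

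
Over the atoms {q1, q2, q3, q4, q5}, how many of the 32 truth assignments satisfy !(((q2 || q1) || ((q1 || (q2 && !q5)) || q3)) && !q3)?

Initial set: {!(((q2 || q1) || ((q1 || (q2 && !q5)) || q3)) && !q3)}.
!(((q2 || q1) || ((q1 || (q2 && !q5)) || q3)) && !q3): β-rule — branch into !((q2 || q1) || ((q1 || (q2 && !q5)) || q3))  //  !!q3.
  branch 1 (add !((q2 || q1) || ((q1 || (q2 && !q5)) || q3))):
    !((q2 || q1) || ((q1 || (q2 && !q5)) || q3)): α-rule — add !(q2 || q1), !((q1 || (q2 && !q5)) || q3).
    !(q2 || q1): α-rule — add !q2, !q1.
    !((q1 || (q2 && !q5)) || q3): α-rule — add !(q1 || (q2 && !q5)), !q3.
    !(q1 || (q2 && !q5)): α-rule — add !q1, !(q2 && !q5).
    !(q2 && !q5): β-rule — branch into !q2  //  !!q5.
      branch 1.1 (add !q2):
        ○ open, literals {q1=F, q2=F, q3=F}.
      branch 1.2 (add !!q5):
        ○ open, literals {q1=F, q2=F, q3=F, q5=T}.
  branch 2 (add !!q3):
    ○ open, literals {q3=T}.
0 branches closed, 3 open.
Each open branch fixes some atoms; the unmentioned ones are free. Counting distinct full assignments: branch {q1=F, q2=F, q3=F} (q4, q5) contributes 4 new; branch {q1=F, q2=F, q3=F, q5=T} (q4) contributes 0 new; branch {q3=T} (q1, q2, q4, q5) contributes 16 new. Total: 20.

20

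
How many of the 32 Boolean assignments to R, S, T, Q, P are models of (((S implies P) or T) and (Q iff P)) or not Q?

24

Initial set: {((((S implies P) or T) and (Q iff P)) or not Q)}.
((((S implies P) or T) and (Q iff P)) or not Q): β-rule — branch into (((S implies P) or T) and (Q iff P))  //  not Q.
  branch 1 (add (((S implies P) or T) and (Q iff P))):
    (((S implies P) or T) and (Q iff P)): α-rule — add ((S implies P) or T), (Q iff P).
    ((S implies P) or T): β-rule — branch into (S implies P)  //  T.
      branch 1.1 (add (S implies P)):
        (Q iff P): β-rule — branch into Q, P  //  not Q, not P.
          branch 1.1.1 (add Q, P):
            (S implies P): β-rule — branch into not S  //  P.
              branch 1.1.1.1 (add not S):
                ○ open, literals {P=1, Q=1, S=0}.
              branch 1.1.1.2 (add P):
                ○ open, literals {P=1, Q=1}.
          branch 1.1.2 (add not Q, not P):
            (S implies P): β-rule — branch into not S  //  P.
              branch 1.1.2.1 (add not S):
                ○ open, literals {P=0, Q=0, S=0}.
              branch 1.1.2.2 (add P):
                × closes — contains both P and not P.
      branch 1.2 (add T):
        (Q iff P): β-rule — branch into Q, P  //  not Q, not P.
          branch 1.2.1 (add Q, P):
            ○ open, literals {P=1, Q=1, T=1}.
          branch 1.2.2 (add not Q, not P):
            ○ open, literals {P=0, Q=0, T=1}.
  branch 2 (add not Q):
    ○ open, literals {Q=0}.
1 branch closed, 6 open.
Each open branch fixes some atoms; the unmentioned ones are free. Counting distinct full assignments: branch {P=1, Q=1, S=0} (R, T) contributes 4 new; branch {P=1, Q=1} (R, S, T) contributes 4 new; branch {P=0, Q=0, S=0} (R, T) contributes 4 new; branch {P=1, Q=1, T=1} (R, S) contributes 0 new; branch {P=0, Q=0, T=1} (R, S) contributes 2 new; branch {Q=0} (R, S, T, P) contributes 10 new. Total: 24.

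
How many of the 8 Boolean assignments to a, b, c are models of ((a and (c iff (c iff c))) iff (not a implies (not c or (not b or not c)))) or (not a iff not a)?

8

Initial set: {(((a and (c iff (c iff c))) iff (not a implies (not c or (not b or not c)))) or (not a iff not a))}.
(((a and (c iff (c iff c))) iff (not a implies (not c or (not b or not c)))) or (not a iff not a)): β-rule — branch into ((a and (c iff (c iff c))) iff (not a implies (not c or (not b or not c))))  //  (not a iff not a).
  branch 1 (add ((a and (c iff (c iff c))) iff (not a implies (not c or (not b or not c))))):
    ((a and (c iff (c iff c))) iff (not a implies (not c or (not b or not c)))): β-rule — branch into (a and (c iff (c iff c))), (not a implies (not c or (not b or not c)))  //  not (a and (c iff (c iff c))), not (not a implies (not c or (not b or not c))).
      branch 1.1 (add (a and (c iff (c iff c))), (not a implies (not c or (not b or not c)))):
        (a and (c iff (c iff c))): α-rule — add a, (c iff (c iff c)).
        (not a implies (not c or (not b or not c))): β-rule — branch into not not a  //  (not c or (not b or not c)).
          branch 1.1.1 (add not not a):
            (c iff (c iff c)): β-rule — branch into c, (c iff c)  //  not c, not (c iff c).
              branch 1.1.1.1 (add c, (c iff c)):
                (c iff c): β-rule — branch into c, c  //  not c, not c.
                  branch 1.1.1.1.1 (add c, c):
                    ○ open, literals {a=T, c=T}.
                  branch 1.1.1.1.2 (add not c, not c):
                    × closes — contains both c and not c.
              branch 1.1.1.2 (add not c, not (c iff c)):
                not (c iff c): β-rule — branch into c, not c  //  not c, c.
                  branch 1.1.1.2.1 (add c, not c):
                    × closes — contains both c and not c.
                  branch 1.1.1.2.2 (add not c, c):
                    × closes — contains both c and not c.
          branch 1.1.2 (add (not c or (not b or not c))):
            (c iff (c iff c)): β-rule — branch into c, (c iff c)  //  not c, not (c iff c).
              branch 1.1.2.1 (add c, (c iff c)):
                (not c or (not b or not c)): β-rule — branch into not c  //  (not b or not c).
                  branch 1.1.2.1.1 (add not c):
                    × closes — contains both c and not c.
                  branch 1.1.2.1.2 (add (not b or not c)):
                    (c iff c): β-rule — branch into c, c  //  not c, not c.
                      branch 1.1.2.1.2.1 (add c, c):
                        (not b or not c): β-rule — branch into not b  //  not c.
                          branch 1.1.2.1.2.1.1 (add not b):
                            ○ open, literals {a=T, b=F, c=T}.
                          branch 1.1.2.1.2.1.2 (add not c):
                            × closes — contains both c and not c.
                      branch 1.1.2.1.2.2 (add not c, not c):
                        × closes — contains both c and not c.
              branch 1.1.2.2 (add not c, not (c iff c)):
                (not c or (not b or not c)): β-rule — branch into not c  //  (not b or not c).
                  branch 1.1.2.2.1 (add not c):
                    not (c iff c): β-rule — branch into c, not c  //  not c, c.
                      branch 1.1.2.2.1.1 (add c, not c):
                        × closes — contains both c and not c.
                      branch 1.1.2.2.1.2 (add not c, c):
                        × closes — contains both c and not c.
                  branch 1.1.2.2.2 (add (not b or not c)):
                    not (c iff c): β-rule — branch into c, not c  //  not c, c.
                      branch 1.1.2.2.2.1 (add c, not c):
                        × closes — contains both c and not c.
                      branch 1.1.2.2.2.2 (add not c, c):
                        × closes — contains both c and not c.
      branch 1.2 (add not (a and (c iff (c iff c))), not (not a implies (not c or (not b or not c)))):
        not (not a implies (not c or (not b or not c))): α-rule — add not a, not (not c or (not b or not c)).
        not (not c or (not b or not c)): α-rule — add not not c, not (not b or not c).
        not (not b or not c): α-rule — add not not b, not not c.
        not (a and (c iff (c iff c))): β-rule — branch into not a  //  not (c iff (c iff c)).
          branch 1.2.1 (add not a):
            ○ open, literals {a=F, b=T, c=T}.
          branch 1.2.2 (add not (c iff (c iff c))):
            not (c iff (c iff c)): β-rule — branch into c, not (c iff c)  //  not c, (c iff c).
              branch 1.2.2.1 (add c, not (c iff c)):
                not (c iff c): β-rule — branch into c, not c  //  not c, c.
                  branch 1.2.2.1.1 (add c, not c):
                    × closes — contains both c and not c.
                  branch 1.2.2.1.2 (add not c, c):
                    × closes — contains both c and not c.
              branch 1.2.2.2 (add not c, (c iff c)):
                × closes — contains both c and not c.
  branch 2 (add (not a iff not a)):
    (not a iff not a): β-rule — branch into not a, not a  //  not not a, not not a.
      branch 2.1 (add not a, not a):
        ○ open, literals {a=F}.
      branch 2.2 (add not not a, not not a):
        ○ open, literals {a=T}.
13 branches closed, 5 open.
Each open branch fixes some atoms; the unmentioned ones are free. Counting distinct full assignments: branch {a=T, c=T} (b) contributes 2 new; branch {a=T, b=F, c=T} (none free) contributes 0 new; branch {a=F, b=T, c=T} (none free) contributes 1 new; branch {a=F} (b, c) contributes 3 new; branch {a=T} (b, c) contributes 2 new. Total: 8.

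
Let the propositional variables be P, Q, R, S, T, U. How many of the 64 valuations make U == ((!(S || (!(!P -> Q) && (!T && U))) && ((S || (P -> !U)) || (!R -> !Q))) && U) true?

44

Initial set: {T (U == ((!(S || (!(!P -> Q) && (!T && U))) && ((S || (P -> !U)) || (!R -> !Q))) && U))}.
T (U == ((!(S || (!(!P -> Q) && (!T && U))) && ((S || (P -> !U)) || (!R -> !Q))) && U)): β-rule — branch into T U, T ((!(S || (!(!P -> Q) && (!T && U))) && ((S || (P -> !U)) || (!R -> !Q))) && U)  //  F U, F ((!(S || (!(!P -> Q) && (!T && U))) && ((S || (P -> !U)) || (!R -> !Q))) && U).
  branch 1 (add T U, T ((!(S || (!(!P -> Q) && (!T && U))) && ((S || (P -> !U)) || (!R -> !Q))) && U)):
    T ((!(S || (!(!P -> Q) && (!T && U))) && ((S || (P -> !U)) || (!R -> !Q))) && U): α-rule — add T (!(S || (!(!P -> Q) && (!T && U))) && ((S || (P -> !U)) || (!R -> !Q))), T U.
    T (!(S || (!(!P -> Q) && (!T && U))) && ((S || (P -> !U)) || (!R -> !Q))): α-rule — add T !(S || (!(!P -> Q) && (!T && U))), T ((S || (P -> !U)) || (!R -> !Q)).
    T !(S || (!(!P -> Q) && (!T && U))): α-rule — add F S, F (!(!P -> Q) && (!T && U)).
    T ((S || (P -> !U)) || (!R -> !Q)): β-rule — branch into T (S || (P -> !U))  //  T (!R -> !Q).
      branch 1.1 (add T (S || (P -> !U))):
        F (!(!P -> Q) && (!T && U)): β-rule — branch into F !(!P -> Q)  //  F (!T && U).
          branch 1.1.1 (add F !(!P -> Q)):
            T (S || (P -> !U)): β-rule — branch into T S  //  T (P -> !U).
              branch 1.1.1.1 (add T S):
                × closes — contains both S and !S.
              branch 1.1.1.2 (add T (P -> !U)):
                F !(!P -> Q): β-rule — branch into F !P  //  T Q.
                  branch 1.1.1.2.1 (add F !P):
                    T (P -> !U): β-rule — branch into F P  //  T !U.
                      branch 1.1.1.2.1.1 (add F P):
                        × closes — contains both P and !P.
                      branch 1.1.1.2.1.2 (add T !U):
                        × closes — contains both U and !U.
                  branch 1.1.1.2.2 (add T Q):
                    T (P -> !U): β-rule — branch into F P  //  T !U.
                      branch 1.1.1.2.2.1 (add F P):
                        ○ open, literals {P=F, Q=T, S=F, U=T}.
                      branch 1.1.1.2.2.2 (add T !U):
                        × closes — contains both U and !U.
          branch 1.1.2 (add F (!T && U)):
            T (S || (P -> !U)): β-rule — branch into T S  //  T (P -> !U).
              branch 1.1.2.1 (add T S):
                × closes — contains both S and !S.
              branch 1.1.2.2 (add T (P -> !U)):
                F (!T && U): β-rule — branch into F !T  //  F U.
                  branch 1.1.2.2.1 (add F !T):
                    T (P -> !U): β-rule — branch into F P  //  T !U.
                      branch 1.1.2.2.1.1 (add F P):
                        ○ open, literals {P=F, S=F, T=T, U=T}.
                      branch 1.1.2.2.1.2 (add T !U):
                        × closes — contains both U and !U.
                  branch 1.1.2.2.2 (add F U):
                    × closes — contains both U and !U.
      branch 1.2 (add T (!R -> !Q)):
        F (!(!P -> Q) && (!T && U)): β-rule — branch into F !(!P -> Q)  //  F (!T && U).
          branch 1.2.1 (add F !(!P -> Q)):
            T (!R -> !Q): β-rule — branch into F !R  //  T !Q.
              branch 1.2.1.1 (add F !R):
                F !(!P -> Q): β-rule — branch into F !P  //  T Q.
                  branch 1.2.1.1.1 (add F !P):
                    ○ open, literals {P=T, R=T, S=F, U=T}.
                  branch 1.2.1.1.2 (add T Q):
                    ○ open, literals {Q=T, R=T, S=F, U=T}.
              branch 1.2.1.2 (add T !Q):
                F !(!P -> Q): β-rule — branch into F !P  //  T Q.
                  branch 1.2.1.2.1 (add F !P):
                    ○ open, literals {P=T, Q=F, S=F, U=T}.
                  branch 1.2.1.2.2 (add T Q):
                    × closes — contains both Q and !Q.
          branch 1.2.2 (add F (!T && U)):
            T (!R -> !Q): β-rule — branch into F !R  //  T !Q.
              branch 1.2.2.1 (add F !R):
                F (!T && U): β-rule — branch into F !T  //  F U.
                  branch 1.2.2.1.1 (add F !T):
                    ○ open, literals {R=T, S=F, T=T, U=T}.
                  branch 1.2.2.1.2 (add F U):
                    × closes — contains both U and !U.
              branch 1.2.2.2 (add T !Q):
                F (!T && U): β-rule — branch into F !T  //  F U.
                  branch 1.2.2.2.1 (add F !T):
                    ○ open, literals {Q=F, S=F, T=T, U=T}.
                  branch 1.2.2.2.2 (add F U):
                    × closes — contains both U and !U.
  branch 2 (add F U, F ((!(S || (!(!P -> Q) && (!T && U))) && ((S || (P -> !U)) || (!R -> !Q))) && U)):
    F ((!(S || (!(!P -> Q) && (!T && U))) && ((S || (P -> !U)) || (!R -> !Q))) && U): β-rule — branch into F (!(S || (!(!P -> Q) && (!T && U))) && ((S || (P -> !U)) || (!R -> !Q)))  //  F U.
      branch 2.1 (add F (!(S || (!(!P -> Q) && (!T && U))) && ((S || (P -> !U)) || (!R -> !Q)))):
        F (!(S || (!(!P -> Q) && (!T && U))) && ((S || (P -> !U)) || (!R -> !Q))): β-rule — branch into F !(S || (!(!P -> Q) && (!T && U)))  //  F ((S || (P -> !U)) || (!R -> !Q)).
          branch 2.1.1 (add F !(S || (!(!P -> Q) && (!T && U)))):
            F !(S || (!(!P -> Q) && (!T && U))): β-rule — branch into T S  //  T (!(!P -> Q) && (!T && U)).
              branch 2.1.1.1 (add T S):
                ○ open, literals {S=T, U=F}.
              branch 2.1.1.2 (add T (!(!P -> Q) && (!T && U))):
                T (!(!P -> Q) && (!T && U)): α-rule — add T !(!P -> Q), T (!T && U).
                T !(!P -> Q): α-rule — add T !P, F Q.
                T (!T && U): α-rule — add T !T, T U.
                × closes — contains both U and !U.
          branch 2.1.2 (add F ((S || (P -> !U)) || (!R -> !Q))):
            F ((S || (P -> !U)) || (!R -> !Q)): α-rule — add F (S || (P -> !U)), F (!R -> !Q).
            F (S || (P -> !U)): α-rule — add F S, F (P -> !U).
            F (!R -> !Q): α-rule — add T !R, F !Q.
            F (P -> !U): α-rule — add T P, F !U.
            × closes — contains both U and !U.
      branch 2.2 (add F U):
        ○ open, literals {U=F}.
12 branches closed, 9 open.
Each open branch fixes some atoms; the unmentioned ones are free. Counting distinct full assignments: branch {P=F, Q=T, S=F, U=T} (R, T) contributes 4 new; branch {P=F, S=F, T=T, U=T} (Q, R) contributes 2 new; branch {P=T, R=T, S=F, U=T} (Q, T) contributes 4 new; branch {Q=T, R=T, S=F, U=T} (P, T) contributes 0 new; branch {P=T, Q=F, S=F, U=T} (R, T) contributes 2 new; branch {R=T, S=F, T=T, U=T} (P, Q) contributes 0 new; branch {Q=F, S=F, T=T, U=T} (P, R) contributes 0 new; branch {S=T, U=F} (P, Q, R, T) contributes 16 new; branch {U=F} (P, Q, R, S, T) contributes 16 new. Total: 44.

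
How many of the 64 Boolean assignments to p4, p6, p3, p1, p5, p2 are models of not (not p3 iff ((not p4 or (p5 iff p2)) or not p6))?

32

Initial set: {T not (not p3 iff ((not p4 or (p5 iff p2)) or not p6))}.
T not (not p3 iff ((not p4 or (p5 iff p2)) or not p6)): β-rule — branch into T not p3, F ((not p4 or (p5 iff p2)) or not p6)  //  F not p3, T ((not p4 or (p5 iff p2)) or not p6).
  branch 1 (add T not p3, F ((not p4 or (p5 iff p2)) or not p6)):
    F ((not p4 or (p5 iff p2)) or not p6): α-rule — add F (not p4 or (p5 iff p2)), F not p6.
    F (not p4 or (p5 iff p2)): α-rule — add F not p4, F (p5 iff p2).
    F (p5 iff p2): β-rule — branch into T p5, F p2  //  F p5, T p2.
      branch 1.1 (add T p5, F p2):
        ○ open, literals {p2=F, p3=F, p4=T, p5=T, p6=T}.
      branch 1.2 (add F p5, T p2):
        ○ open, literals {p2=T, p3=F, p4=T, p5=F, p6=T}.
  branch 2 (add F not p3, T ((not p4 or (p5 iff p2)) or not p6)):
    T ((not p4 or (p5 iff p2)) or not p6): β-rule — branch into T (not p4 or (p5 iff p2))  //  T not p6.
      branch 2.1 (add T (not p4 or (p5 iff p2))):
        T (not p4 or (p5 iff p2)): β-rule — branch into T not p4  //  T (p5 iff p2).
          branch 2.1.1 (add T not p4):
            ○ open, literals {p3=T, p4=F}.
          branch 2.1.2 (add T (p5 iff p2)):
            T (p5 iff p2): β-rule — branch into T p5, T p2  //  F p5, F p2.
              branch 2.1.2.1 (add T p5, T p2):
                ○ open, literals {p2=T, p3=T, p5=T}.
              branch 2.1.2.2 (add F p5, F p2):
                ○ open, literals {p2=F, p3=T, p5=F}.
      branch 2.2 (add T not p6):
        ○ open, literals {p3=T, p6=F}.
0 branches closed, 6 open.
Each open branch fixes some atoms; the unmentioned ones are free. Counting distinct full assignments: branch {p2=F, p3=F, p4=T, p5=T, p6=T} (p1) contributes 2 new; branch {p2=T, p3=F, p4=T, p5=F, p6=T} (p1) contributes 2 new; branch {p3=T, p4=F} (p6, p1, p5, p2) contributes 16 new; branch {p2=T, p3=T, p5=T} (p4, p6, p1) contributes 4 new; branch {p2=F, p3=T, p5=F} (p4, p6, p1) contributes 4 new; branch {p3=T, p6=F} (p4, p1, p5, p2) contributes 4 new. Total: 32.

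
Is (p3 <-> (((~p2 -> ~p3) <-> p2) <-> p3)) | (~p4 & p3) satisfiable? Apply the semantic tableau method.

Satisfiable

Initial set: {((p3 <-> (((~p2 -> ~p3) <-> p2) <-> p3)) | (~p4 & p3))}.
((p3 <-> (((~p2 -> ~p3) <-> p2) <-> p3)) | (~p4 & p3)): β-rule — branch into (p3 <-> (((~p2 -> ~p3) <-> p2) <-> p3))  //  (~p4 & p3).
  branch 1 (add (p3 <-> (((~p2 -> ~p3) <-> p2) <-> p3))):
    (p3 <-> (((~p2 -> ~p3) <-> p2) <-> p3)): β-rule — branch into p3, (((~p2 -> ~p3) <-> p2) <-> p3)  //  ~p3, ~(((~p2 -> ~p3) <-> p2) <-> p3).
      branch 1.1 (add p3, (((~p2 -> ~p3) <-> p2) <-> p3)):
        (((~p2 -> ~p3) <-> p2) <-> p3): β-rule — branch into ((~p2 -> ~p3) <-> p2), p3  //  ~((~p2 -> ~p3) <-> p2), ~p3.
          branch 1.1.1 (add ((~p2 -> ~p3) <-> p2), p3):
            ((~p2 -> ~p3) <-> p2): β-rule — branch into (~p2 -> ~p3), p2  //  ~(~p2 -> ~p3), ~p2.
              branch 1.1.1.1 (add (~p2 -> ~p3), p2):
                (~p2 -> ~p3): β-rule — branch into ~~p2  //  ~p3.
                  branch 1.1.1.1.1 (add ~~p2):
                    ○ open, literals {p2=1, p3=1}.
                  branch 1.1.1.1.2 (add ~p3):
                    × closes — contains both p3 and ~p3.
              branch 1.1.1.2 (add ~(~p2 -> ~p3), ~p2):
                ~(~p2 -> ~p3): α-rule — add ~p2, ~~p3.
                ○ open, literals {p2=0, p3=1}.
          branch 1.1.2 (add ~((~p2 -> ~p3) <-> p2), ~p3):
            × closes — contains both p3 and ~p3.
      branch 1.2 (add ~p3, ~(((~p2 -> ~p3) <-> p2) <-> p3)):
        ~(((~p2 -> ~p3) <-> p2) <-> p3): β-rule — branch into ((~p2 -> ~p3) <-> p2), ~p3  //  ~((~p2 -> ~p3) <-> p2), p3.
          branch 1.2.1 (add ((~p2 -> ~p3) <-> p2), ~p3):
            ((~p2 -> ~p3) <-> p2): β-rule — branch into (~p2 -> ~p3), p2  //  ~(~p2 -> ~p3), ~p2.
              branch 1.2.1.1 (add (~p2 -> ~p3), p2):
                (~p2 -> ~p3): β-rule — branch into ~~p2  //  ~p3.
                  branch 1.2.1.1.1 (add ~~p2):
                    ○ open, literals {p2=1, p3=0}.
                  branch 1.2.1.1.2 (add ~p3):
                    ○ open, literals {p2=1, p3=0}.
              branch 1.2.1.2 (add ~(~p2 -> ~p3), ~p2):
                ~(~p2 -> ~p3): α-rule — add ~p2, ~~p3.
                × closes — contains both p3 and ~p3.
          branch 1.2.2 (add ~((~p2 -> ~p3) <-> p2), p3):
            × closes — contains both p3 and ~p3.
  branch 2 (add (~p4 & p3)):
    (~p4 & p3): α-rule — add ~p4, p3.
    ○ open, literals {p3=1, p4=0}.
4 branches closed, 5 open.
An open branch gives a satisfying assignment: p2=1, p3=1.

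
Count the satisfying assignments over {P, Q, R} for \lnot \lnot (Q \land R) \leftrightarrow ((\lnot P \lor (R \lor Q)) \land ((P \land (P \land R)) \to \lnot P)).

3

Initial set: {(\lnot \lnot (Q \land R) \leftrightarrow ((\lnot P \lor (R \lor Q)) \land ((P \land (P \land R)) \to \lnot P)))}.
(\lnot \lnot (Q \land R) \leftrightarrow ((\lnot P \lor (R \lor Q)) \land ((P \land (P \land R)) \to \lnot P))): β-rule — branch into \lnot \lnot (Q \land R), ((\lnot P \lor (R \lor Q)) \land ((P \land (P \land R)) \to \lnot P))  //  \lnot \lnot \lnot (Q \land R), \lnot ((\lnot P \lor (R \lor Q)) \land ((P \land (P \land R)) \to \lnot P)).
  branch 1 (add \lnot \lnot (Q \land R), ((\lnot P \lor (R \lor Q)) \land ((P \land (P \land R)) \to \lnot P))):
    \lnot \lnot (Q \land R): drop double negation, giving (Q \land R).
    ((\lnot P \lor (R \lor Q)) \land ((P \land (P \land R)) \to \lnot P)): α-rule — add (\lnot P \lor (R \lor Q)), ((P \land (P \land R)) \to \lnot P).
    (Q \land R): α-rule — add Q, R.
    (\lnot P \lor (R \lor Q)): β-rule — branch into \lnot P  //  (R \lor Q).
      branch 1.1 (add \lnot P):
        ((P \land (P \land R)) \to \lnot P): β-rule — branch into \lnot (P \land (P \land R))  //  \lnot P.
          branch 1.1.1 (add \lnot (P \land (P \land R))):
            \lnot (P \land (P \land R)): β-rule — branch into \lnot P  //  \lnot (P \land R).
              branch 1.1.1.1 (add \lnot P):
                ○ open, literals {P=F, Q=T, R=T}.
              branch 1.1.1.2 (add \lnot (P \land R)):
                \lnot (P \land R): β-rule — branch into \lnot P  //  \lnot R.
                  branch 1.1.1.2.1 (add \lnot P):
                    ○ open, literals {P=F, Q=T, R=T}.
                  branch 1.1.1.2.2 (add \lnot R):
                    × closes — contains both R and \lnot R.
          branch 1.1.2 (add \lnot P):
            ○ open, literals {P=F, Q=T, R=T}.
      branch 1.2 (add (R \lor Q)):
        ((P \land (P \land R)) \to \lnot P): β-rule — branch into \lnot (P \land (P \land R))  //  \lnot P.
          branch 1.2.1 (add \lnot (P \land (P \land R))):
            (R \lor Q): β-rule — branch into R  //  Q.
              branch 1.2.1.1 (add R):
                \lnot (P \land (P \land R)): β-rule — branch into \lnot P  //  \lnot (P \land R).
                  branch 1.2.1.1.1 (add \lnot P):
                    ○ open, literals {P=F, Q=T, R=T}.
                  branch 1.2.1.1.2 (add \lnot (P \land R)):
                    \lnot (P \land R): β-rule — branch into \lnot P  //  \lnot R.
                      branch 1.2.1.1.2.1 (add \lnot P):
                        ○ open, literals {P=F, Q=T, R=T}.
                      branch 1.2.1.1.2.2 (add \lnot R):
                        × closes — contains both R and \lnot R.
              branch 1.2.1.2 (add Q):
                \lnot (P \land (P \land R)): β-rule — branch into \lnot P  //  \lnot (P \land R).
                  branch 1.2.1.2.1 (add \lnot P):
                    ○ open, literals {P=F, Q=T, R=T}.
                  branch 1.2.1.2.2 (add \lnot (P \land R)):
                    \lnot (P \land R): β-rule — branch into \lnot P  //  \lnot R.
                      branch 1.2.1.2.2.1 (add \lnot P):
                        ○ open, literals {P=F, Q=T, R=T}.
                      branch 1.2.1.2.2.2 (add \lnot R):
                        × closes — contains both R and \lnot R.
          branch 1.2.2 (add \lnot P):
            (R \lor Q): β-rule — branch into R  //  Q.
              branch 1.2.2.1 (add R):
                ○ open, literals {P=F, Q=T, R=T}.
              branch 1.2.2.2 (add Q):
                ○ open, literals {P=F, Q=T, R=T}.
  branch 2 (add \lnot \lnot \lnot (Q \land R), \lnot ((\lnot P \lor (R \lor Q)) \land ((P \land (P \land R)) \to \lnot P))):
    \lnot \lnot \lnot (Q \land R): drop double negation, giving \lnot (Q \land R).
    \lnot ((\lnot P \lor (R \lor Q)) \land ((P \land (P \land R)) \to \lnot P)): β-rule — branch into \lnot (\lnot P \lor (R \lor Q))  //  \lnot ((P \land (P \land R)) \to \lnot P).
      branch 2.1 (add \lnot (\lnot P \lor (R \lor Q))):
        \lnot (\lnot P \lor (R \lor Q)): α-rule — add \lnot \lnot P, \lnot (R \lor Q).
        \lnot (R \lor Q): α-rule — add \lnot R, \lnot Q.
        \lnot (Q \land R): β-rule — branch into \lnot Q  //  \lnot R.
          branch 2.1.1 (add \lnot Q):
            ○ open, literals {P=T, Q=F, R=F}.
          branch 2.1.2 (add \lnot R):
            ○ open, literals {P=T, Q=F, R=F}.
      branch 2.2 (add \lnot ((P \land (P \land R)) \to \lnot P)):
        \lnot ((P \land (P \land R)) \to \lnot P): α-rule — add (P \land (P \land R)), \lnot \lnot P.
        (P \land (P \land R)): α-rule — add P, (P \land R).
        (P \land R): α-rule — add P, R.
        \lnot (Q \land R): β-rule — branch into \lnot Q  //  \lnot R.
          branch 2.2.1 (add \lnot Q):
            ○ open, literals {P=T, Q=F, R=T}.
          branch 2.2.2 (add \lnot R):
            × closes — contains both R and \lnot R.
4 branches closed, 12 open.
Each open branch fixes some atoms; the unmentioned ones are free. Counting distinct full assignments: branch {P=F, Q=T, R=T} (none free) contributes 1 new; branch {P=F, Q=T, R=T} (none free) contributes 0 new; branch {P=F, Q=T, R=T} (none free) contributes 0 new; branch {P=F, Q=T, R=T} (none free) contributes 0 new; branch {P=F, Q=T, R=T} (none free) contributes 0 new; branch {P=F, Q=T, R=T} (none free) contributes 0 new; branch {P=F, Q=T, R=T} (none free) contributes 0 new; branch {P=F, Q=T, R=T} (none free) contributes 0 new; branch {P=F, Q=T, R=T} (none free) contributes 0 new; branch {P=T, Q=F, R=F} (none free) contributes 1 new; branch {P=T, Q=F, R=F} (none free) contributes 0 new; branch {P=T, Q=F, R=T} (none free) contributes 1 new. Total: 3.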